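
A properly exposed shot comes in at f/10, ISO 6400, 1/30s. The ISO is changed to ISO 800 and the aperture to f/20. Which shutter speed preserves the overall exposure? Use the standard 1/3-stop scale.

1 s

ISO: 6400 → 5000 → 4000 → 3200 → 2500 → 2000 → 1600 → 1250 → 1000 → 800 — 3 stops dropped (darker).
Aperture: f/10 → f/11 → f/13 → f/14 → f/16 → f/18 → f/20 — 2 stops narrower (darker).
Net change so far: 5 stops darker. Offset with the shutter speed: 1/30 → 1/25 → 1/20 → 1/15 → 1/13 → 1/10 → 1/8 → 1/6 → 1/5 → 1/4 → 0.3 → 0.4 → 0.5 → 0.6 → 0.8 → 1.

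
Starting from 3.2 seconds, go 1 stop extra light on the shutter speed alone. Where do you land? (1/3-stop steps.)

Shutter speed: 3.2 → 4 → 5 → 6 — 1 stop slower (brighter).

6 s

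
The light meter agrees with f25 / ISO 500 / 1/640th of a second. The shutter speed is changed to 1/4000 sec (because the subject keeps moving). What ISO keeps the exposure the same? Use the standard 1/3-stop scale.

Shutter speed: 1/640 → 1/800 → 1/1000 → 1/1250 → 1/1600 → 1/2000 → 1/2500 → 1/3200 → 1/4000 — 2 2/3 stops shorter (darker).
Need 2 2/3 stops brighter from the ISO: 500 → 640 → 800 → 1000 → 1250 → 1600 → 2000 → 2500 → 3200.

ISO 3200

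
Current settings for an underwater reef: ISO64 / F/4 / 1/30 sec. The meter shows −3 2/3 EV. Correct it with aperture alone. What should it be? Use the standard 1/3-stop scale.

f/1.1

Underexposed by 3 2/3 stops → need 3 2/3 stops brighter.
Aperture: f/4 → f/3.5 → f/3.2 → f/2.8 → f/2.5 → f/2.2 → f/2 → f/1.8 → f/1.6 → f/1.4 → f/1.2 → f/1.1.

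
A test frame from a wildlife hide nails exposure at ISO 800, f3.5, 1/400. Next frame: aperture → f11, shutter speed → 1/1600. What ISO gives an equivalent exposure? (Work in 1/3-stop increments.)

ISO 32000

Aperture: f/3.5 → f/4 → f/4.5 → f/5 → f/5.6 → f/6.3 → f/7.1 → f/8 → f/9 → f/10 → f/11 — 3 1/3 stops narrower (darker).
Shutter speed: 1/400 → 1/500 → 1/640 → 1/800 → 1/1000 → 1/1250 → 1/1600 — 2 stops shorter (darker).
Net change so far: 5 1/3 stops darker. Offset with the ISO: 800 → 1000 → 1250 → 1600 → 2000 → 2500 → 3200 → 4000 → 5000 → 6400 → 8000 → 10000 → 12800 → 16000 → 20000 → 25600 → 32000.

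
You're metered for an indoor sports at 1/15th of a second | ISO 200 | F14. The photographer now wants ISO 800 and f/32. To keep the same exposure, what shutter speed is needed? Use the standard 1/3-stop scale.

ISO: 200 → 250 → 320 → 400 → 500 → 640 → 800 — 2 stops higher (brighter).
Aperture: f/14 → f/16 → f/18 → f/20 → f/22 → f/25 → f/29 → f/32 — 2 1/3 stops narrower (darker).
Net change so far: 1/3 stop darker. Offset with the shutter speed: 1/15 → 1/13.

1/13s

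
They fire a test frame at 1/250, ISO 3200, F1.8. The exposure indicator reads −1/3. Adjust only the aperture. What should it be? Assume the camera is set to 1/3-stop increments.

f/1.6

Underexposed by 1/3 stop → need 1/3 stop brighter.
Aperture: f/1.8 → f/1.6.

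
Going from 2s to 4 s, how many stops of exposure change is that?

2 → 4 — count the steps: 1 stop.

1 stop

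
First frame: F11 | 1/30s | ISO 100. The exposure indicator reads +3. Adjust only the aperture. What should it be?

f/32

Overexposed by 3 stops → need 3 stops darker.
Aperture: f/11 → f/16 → f/22 → f/32.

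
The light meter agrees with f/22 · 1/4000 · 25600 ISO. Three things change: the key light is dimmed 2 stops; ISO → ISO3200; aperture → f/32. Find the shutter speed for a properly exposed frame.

1/60s

Scene light: 2 stops darker.
ISO: 25600 → 12800 → 6400 → 3200 — 3 stops dropped (darker).
Aperture: f/22 → f/32 — 1 stop smaller aperture (darker).
Net so far: 6 stops darker. Shutter speed: 1/4000 → 1/2000 → 1/1000 → 1/500 → 1/250 → 1/125 → 1/60.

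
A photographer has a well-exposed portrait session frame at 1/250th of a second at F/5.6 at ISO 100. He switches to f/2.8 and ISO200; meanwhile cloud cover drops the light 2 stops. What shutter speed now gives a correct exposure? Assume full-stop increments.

Scene light: 2 stops darker.
Aperture: f/5.6 → f/4 → f/2.8 — 2 stops larger aperture (brighter).
ISO: 100 → 200 — 1 stop higher (brighter).
Net so far: 1 stop brighter. Shutter speed: 1/250 → 1/500.

1/500s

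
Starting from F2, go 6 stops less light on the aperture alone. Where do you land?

f/16

Aperture: f/2 → f/2.8 → f/4 → f/5.6 → f/8 → f/11 → f/16 — 6 stops stopped down (darker).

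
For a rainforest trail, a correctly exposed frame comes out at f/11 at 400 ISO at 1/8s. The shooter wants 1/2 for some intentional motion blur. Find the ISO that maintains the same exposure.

Shutter speed: 1/8 → 1/4 → 1/2 — 2 stops longer (brighter).
Need 2 stops darker from the ISO: 400 → 200 → 100.

ISO 100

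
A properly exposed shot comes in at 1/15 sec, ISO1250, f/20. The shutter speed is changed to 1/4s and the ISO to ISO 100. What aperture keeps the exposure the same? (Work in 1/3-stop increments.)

f/11

Shutter speed: 1/15 → 1/13 → 1/10 → 1/8 → 1/6 → 1/5 → 1/4 — 2 stops longer (brighter).
ISO: 1250 → 1000 → 800 → 640 → 500 → 400 → 320 → 250 → 200 → 160 → 125 → 100 — 3 2/3 stops lower (darker).
Net change so far: 1 2/3 stops darker. Offset with the aperture: f/20 → f/18 → f/16 → f/14 → f/13 → f/11.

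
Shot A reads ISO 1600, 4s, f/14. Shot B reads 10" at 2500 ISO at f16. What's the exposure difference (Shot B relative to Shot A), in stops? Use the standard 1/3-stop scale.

1 2/3 stops brighter

Aperture: f/14 → f/16 — 1/3 stop smaller aperture (darker).
Shutter speed: 4 → 5 → 6 → 8 → 10 — 1 1/3 stops longer (brighter).
ISO: 1600 → 2000 → 2500 — 2/3 stop higher (brighter).
Net: −1/3 +1 1/3 +2/3 = +1 2/3 stops.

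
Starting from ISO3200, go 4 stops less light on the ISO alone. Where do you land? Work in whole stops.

ISO: 3200 → 1600 → 800 → 400 → 200 — 4 stops dropped (darker).

ISO 200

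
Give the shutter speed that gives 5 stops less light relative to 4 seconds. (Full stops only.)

Shutter speed: 4 → 2 → 1 → 1/2 → 1/4 → 1/8 — 5 stops faster (darker).

1/8s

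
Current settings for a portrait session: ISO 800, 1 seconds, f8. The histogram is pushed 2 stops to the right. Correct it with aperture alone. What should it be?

f/16

Overexposed by 2 stops → need 2 stops darker.
Aperture: f/8 → f/11 → f/16.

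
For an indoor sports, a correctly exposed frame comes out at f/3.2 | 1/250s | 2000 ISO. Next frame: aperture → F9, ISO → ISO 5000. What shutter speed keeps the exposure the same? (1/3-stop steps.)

Aperture: f/3.2 → f/3.5 → f/4 → f/4.5 → f/5 → f/5.6 → f/6.3 → f/7.1 → f/8 → f/9 — 3 stops smaller aperture (darker).
ISO: 2000 → 2500 → 3200 → 4000 → 5000 — 1 1/3 stops raised (brighter).
Net change so far: 1 2/3 stops darker. Offset with the shutter speed: 1/250 → 1/200 → 1/160 → 1/125 → 1/100 → 1/80.

1/80s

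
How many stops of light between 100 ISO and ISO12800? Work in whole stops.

100 → 200 → 400 → 800 → 1600 → 3200 → 6400 → 12800 — count the steps: 7 stops.

7 stops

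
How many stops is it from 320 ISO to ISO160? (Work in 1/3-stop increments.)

1 stop

320 → 250 → 200 → 160 — count the steps: 3 third-stops = 1 stop.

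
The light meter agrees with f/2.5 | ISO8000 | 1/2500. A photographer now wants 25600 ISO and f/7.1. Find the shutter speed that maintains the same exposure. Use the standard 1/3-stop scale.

1/1000s

ISO: 8000 → 10000 → 12800 → 16000 → 20000 → 25600 — 1 2/3 stops higher (brighter).
Aperture: f/2.5 → f/2.8 → f/3.2 → f/3.5 → f/4 → f/4.5 → f/5 → f/5.6 → f/6.3 → f/7.1 — 3 stops smaller aperture (darker).
Net change so far: 1 1/3 stops darker. Offset with the shutter speed: 1/2500 → 1/2000 → 1/1600 → 1/1250 → 1/1000.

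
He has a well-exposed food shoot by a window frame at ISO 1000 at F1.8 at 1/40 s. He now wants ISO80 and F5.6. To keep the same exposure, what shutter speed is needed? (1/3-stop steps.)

ISO: 1000 → 800 → 640 → 500 → 400 → 320 → 250 → 200 → 160 → 125 → 100 → 80 — 3 2/3 stops lower (darker).
Aperture: f/1.8 → f/2 → f/2.2 → f/2.5 → f/2.8 → f/3.2 → f/3.5 → f/4 → f/4.5 → f/5 → f/5.6 — 3 1/3 stops stopped down (darker).
Net change so far: 7 stops darker. Offset with the shutter speed: 1/40 → 1/30 → 1/25 → 1/20 → 1/15 → 1/13 → 1/10 → 1/8 → 1/6 → 1/5 → 1/4 → 0.3 → 0.4 → 0.5 → 0.6 → 0.8 → 1 → 1.3 → 1.6 → 2 → 2.5 → 3.2.

3.2 s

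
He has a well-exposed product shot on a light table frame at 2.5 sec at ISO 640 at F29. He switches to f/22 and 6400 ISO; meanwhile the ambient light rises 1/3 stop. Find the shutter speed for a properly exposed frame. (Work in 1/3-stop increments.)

Scene light: 1/3 stop brighter.
Aperture: f/29 → f/25 → f/22 — 2/3 stop wider (brighter).
ISO: 640 → 800 → 1000 → 1250 → 1600 → 2000 → 2500 → 3200 → 4000 → 5000 → 6400 — 3 1/3 stops higher (brighter).
Net so far: 4 1/3 stops brighter. Shutter speed: 2.5 → 2 → 1.6 → 1.3 → 1 → 0.8 → 0.6 → 0.5 → 0.4 → 0.3 → 1/4 → 1/5 → 1/6 → 1/8.

1/8s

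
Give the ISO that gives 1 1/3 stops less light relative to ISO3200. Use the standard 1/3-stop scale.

ISO: 3200 → 2500 → 2000 → 1600 → 1250 — 1 1/3 stops dropped (darker).

ISO 1250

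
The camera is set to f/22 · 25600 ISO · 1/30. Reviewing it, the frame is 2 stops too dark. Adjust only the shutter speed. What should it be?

Underexposed by 2 stops → need 2 stops brighter.
Shutter speed: 1/30 → 1/15 → 1/8.

1/8s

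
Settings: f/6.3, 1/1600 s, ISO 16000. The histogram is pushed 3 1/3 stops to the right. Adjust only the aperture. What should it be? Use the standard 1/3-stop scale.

f/20

Overexposed by 3 1/3 stops → need 3 1/3 stops darker.
Aperture: f/6.3 → f/7.1 → f/8 → f/9 → f/10 → f/11 → f/13 → f/14 → f/16 → f/18 → f/20.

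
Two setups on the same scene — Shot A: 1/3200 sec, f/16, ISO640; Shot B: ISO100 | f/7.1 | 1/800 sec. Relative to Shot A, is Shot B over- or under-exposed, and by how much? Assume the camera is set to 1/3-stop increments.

1 2/3 stops brighter

Aperture: f/16 → f/14 → f/13 → f/11 → f/10 → f/9 → f/8 → f/7.1 — 2 1/3 stops opened up (brighter).
Shutter speed: 1/3200 → 1/2500 → 1/2000 → 1/1600 → 1/1250 → 1/1000 → 1/800 — 2 stops slower (brighter).
ISO: 640 → 500 → 400 → 320 → 250 → 200 → 160 → 125 → 100 — 2 2/3 stops lower (darker).
Net: +2 1/3 +2 −2 2/3 = +1 2/3 stops.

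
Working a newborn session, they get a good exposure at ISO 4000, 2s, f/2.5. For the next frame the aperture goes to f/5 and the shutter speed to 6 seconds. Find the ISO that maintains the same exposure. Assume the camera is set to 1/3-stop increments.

Aperture: f/2.5 → f/2.8 → f/3.2 → f/3.5 → f/4 → f/4.5 → f/5 — 2 stops smaller aperture (darker).
Shutter speed: 2 → 2.5 → 3.2 → 4 → 5 → 6 — 1 2/3 stops longer (brighter).
Net change so far: 1/3 stop darker. Offset with the ISO: 4000 → 5000.

ISO 5000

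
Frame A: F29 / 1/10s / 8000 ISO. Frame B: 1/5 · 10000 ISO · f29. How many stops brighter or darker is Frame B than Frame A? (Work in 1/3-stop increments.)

Aperture: unchanged.
Shutter speed: 1/10 → 1/8 → 1/6 → 1/5 — 1 stop longer (brighter).
ISO: 8000 → 10000 — 1/3 stop higher (brighter).
Net: +1 +1/3 = +1 1/3 stops.

1 1/3 stops brighter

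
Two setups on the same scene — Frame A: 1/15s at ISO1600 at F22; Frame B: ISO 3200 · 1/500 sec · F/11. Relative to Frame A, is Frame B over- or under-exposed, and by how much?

2 stops darker

Aperture: f/22 → f/16 → f/11 — 2 stops opened up (brighter).
Shutter speed: 1/15 → 1/30 → 1/60 → 1/125 → 1/250 → 1/500 — 5 stops shorter (darker).
ISO: 1600 → 3200 — 1 stop higher (brighter).
Net: +2 −5 +1 = −2 stops.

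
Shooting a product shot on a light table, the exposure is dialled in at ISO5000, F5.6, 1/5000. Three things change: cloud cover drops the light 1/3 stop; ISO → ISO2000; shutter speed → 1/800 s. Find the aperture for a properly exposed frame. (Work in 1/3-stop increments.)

Scene light: 1/3 stop darker.
ISO: 5000 → 4000 → 3200 → 2500 → 2000 — 1 1/3 stops dropped (darker).
Shutter speed: 1/5000 → 1/4000 → 1/3200 → 1/2500 → 1/2000 → 1/1600 → 1/1250 → 1/1000 → 1/800 — 2 2/3 stops slower (brighter).
Net so far: 1 stop brighter. Aperture: f/5.6 → f/6.3 → f/7.1 → f/8.

f/8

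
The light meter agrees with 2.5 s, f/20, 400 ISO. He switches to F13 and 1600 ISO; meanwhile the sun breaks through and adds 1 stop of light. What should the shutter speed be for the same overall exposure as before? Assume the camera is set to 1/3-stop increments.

1/8s

Scene light: 1 stop brighter.
Aperture: f/20 → f/18 → f/16 → f/14 → f/13 — 1 1/3 stops wider (brighter).
ISO: 400 → 500 → 640 → 800 → 1000 → 1250 → 1600 — 2 stops higher (brighter).
Net so far: 4 1/3 stops brighter. Shutter speed: 2.5 → 2 → 1.6 → 1.3 → 1 → 0.8 → 0.6 → 0.5 → 0.4 → 0.3 → 1/4 → 1/5 → 1/6 → 1/8.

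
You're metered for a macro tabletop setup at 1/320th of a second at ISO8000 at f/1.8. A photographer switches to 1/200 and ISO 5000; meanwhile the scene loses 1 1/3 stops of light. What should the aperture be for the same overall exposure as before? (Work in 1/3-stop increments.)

f/1.1

Scene light: 1 1/3 stops darker.
Shutter speed: 1/320 → 1/250 → 1/200 — 2/3 stop slower (brighter).
ISO: 8000 → 6400 → 5000 — 2/3 stop lower (darker).
Net so far: 1 1/3 stops darker. Aperture: f/1.8 → f/1.6 → f/1.4 → f/1.2 → f/1.1.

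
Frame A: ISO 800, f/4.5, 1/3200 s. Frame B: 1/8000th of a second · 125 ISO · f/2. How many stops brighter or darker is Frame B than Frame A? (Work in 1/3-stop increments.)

Aperture: f/4.5 → f/4 → f/3.5 → f/3.2 → f/2.8 → f/2.5 → f/2.2 → f/2 — 2 1/3 stops opened up (brighter).
Shutter speed: 1/3200 → 1/4000 → 1/5000 → 1/6400 → 1/8000 — 1 1/3 stops faster (darker).
ISO: 800 → 640 → 500 → 400 → 320 → 250 → 200 → 160 → 125 — 2 2/3 stops lower (darker).
Net: +2 1/3 −1 1/3 −2 2/3 = −1 2/3 stops.

1 2/3 stops darker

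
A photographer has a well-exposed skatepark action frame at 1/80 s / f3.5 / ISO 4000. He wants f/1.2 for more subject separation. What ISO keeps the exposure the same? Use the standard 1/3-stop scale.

ISO 500

Aperture: f/3.5 → f/3.2 → f/2.8 → f/2.5 → f/2.2 → f/2 → f/1.8 → f/1.6 → f/1.4 → f/1.2 — 3 stops opened up (brighter).
Need 3 stops darker from the ISO: 4000 → 3200 → 2500 → 2000 → 1600 → 1250 → 1000 → 800 → 640 → 500.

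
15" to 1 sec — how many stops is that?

15 → 8 → 4 → 2 → 1 — count the steps: 4 stops.

4 stops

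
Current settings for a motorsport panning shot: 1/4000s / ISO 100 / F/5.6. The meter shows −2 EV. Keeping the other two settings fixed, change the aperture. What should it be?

Underexposed by 2 stops → need 2 stops brighter.
Aperture: f/5.6 → f/4 → f/2.8.

f/2.8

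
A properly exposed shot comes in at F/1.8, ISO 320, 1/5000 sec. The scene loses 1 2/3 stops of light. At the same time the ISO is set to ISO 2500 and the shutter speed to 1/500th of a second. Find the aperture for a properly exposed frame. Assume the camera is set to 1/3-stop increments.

f/9

Scene light: 1 2/3 stops darker.
ISO: 320 → 400 → 500 → 640 → 800 → 1000 → 1250 → 1600 → 2000 → 2500 — 3 stops higher (brighter).
Shutter speed: 1/5000 → 1/4000 → 1/3200 → 1/2500 → 1/2000 → 1/1600 → 1/1250 → 1/1000 → 1/800 → 1/640 → 1/500 — 3 1/3 stops slower (brighter).
Net so far: 4 2/3 stops brighter. Aperture: f/1.8 → f/2 → f/2.2 → f/2.5 → f/2.8 → f/3.2 → f/3.5 → f/4 → f/4.5 → f/5 → f/5.6 → f/6.3 → f/7.1 → f/8 → f/9.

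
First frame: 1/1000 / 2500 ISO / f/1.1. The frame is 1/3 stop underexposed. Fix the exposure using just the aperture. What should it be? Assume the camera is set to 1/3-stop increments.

f/1.0

Underexposed by 1/3 stop → need 1/3 stop brighter.
Aperture: f/1.1 → f/1.0.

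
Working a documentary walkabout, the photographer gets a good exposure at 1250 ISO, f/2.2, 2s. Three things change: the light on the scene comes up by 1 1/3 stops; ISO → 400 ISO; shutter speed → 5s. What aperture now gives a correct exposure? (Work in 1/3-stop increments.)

Scene light: 1 1/3 stops brighter.
ISO: 1250 → 1000 → 800 → 640 → 500 → 400 — 1 2/3 stops dropped (darker).
Shutter speed: 2 → 2.5 → 3.2 → 4 → 5 — 1 1/3 stops slower (brighter).
Net so far: 1 stop brighter. Aperture: f/2.2 → f/2.5 → f/2.8 → f/3.2.

f/3.2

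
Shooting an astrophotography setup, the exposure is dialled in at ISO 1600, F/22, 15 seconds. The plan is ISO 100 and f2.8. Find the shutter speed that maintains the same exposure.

ISO: 1600 → 800 → 400 → 200 → 100 — 4 stops dropped (darker).
Aperture: f/22 → f/16 → f/11 → f/8 → f/5.6 → f/4 → f/2.8 — 6 stops larger aperture (brighter).
Net change so far: 2 stops brighter. Offset with the shutter speed: 15 → 8 → 4.

4 s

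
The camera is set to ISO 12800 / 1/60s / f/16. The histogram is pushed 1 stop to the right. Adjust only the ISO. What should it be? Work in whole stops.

ISO 6400

Overexposed by 1 stop → need 1 stop darker.
ISO: 12800 → 6400.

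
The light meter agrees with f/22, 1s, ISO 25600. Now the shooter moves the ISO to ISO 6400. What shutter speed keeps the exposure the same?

4 s

ISO: 25600 → 12800 → 6400 — 2 stops lower (darker).
Need 2 stops brighter from the shutter speed: 1 → 2 → 4.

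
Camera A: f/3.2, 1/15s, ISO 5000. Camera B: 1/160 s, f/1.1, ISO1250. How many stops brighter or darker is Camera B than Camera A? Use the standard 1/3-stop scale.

Aperture: f/3.2 → f/2.8 → f/2.5 → f/2.2 → f/2 → f/1.8 → f/1.6 → f/1.4 → f/1.2 → f/1.1 — 3 stops opened up (brighter).
Shutter speed: 1/15 → 1/20 → 1/25 → 1/30 → 1/40 → 1/50 → 1/60 → 1/80 → 1/100 → 1/125 → 1/160 — 3 1/3 stops faster (darker).
ISO: 5000 → 4000 → 3200 → 2500 → 2000 → 1600 → 1250 — 2 stops dropped (darker).
Net: +3 −3 1/3 −2 = −2 1/3 stops.

2 1/3 stops darker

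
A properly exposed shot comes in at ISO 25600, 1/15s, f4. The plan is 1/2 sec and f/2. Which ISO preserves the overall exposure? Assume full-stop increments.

Shutter speed: 1/15 → 1/8 → 1/4 → 1/2 — 3 stops longer (brighter).
Aperture: f/4 → f/2.8 → f/2 — 2 stops larger aperture (brighter).
Net change so far: 5 stops brighter. Offset with the ISO: 25600 → 12800 → 6400 → 3200 → 1600 → 800.

ISO 800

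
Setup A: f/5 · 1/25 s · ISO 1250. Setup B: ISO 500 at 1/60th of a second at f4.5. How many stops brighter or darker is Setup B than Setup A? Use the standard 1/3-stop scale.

Aperture: f/5 → f/4.5 — 1/3 stop larger aperture (brighter).
Shutter speed: 1/25 → 1/30 → 1/40 → 1/50 → 1/60 — 1 1/3 stops shorter (darker).
ISO: 1250 → 1000 → 800 → 640 → 500 — 1 1/3 stops dropped (darker).
Net: +1/3 −1 1/3 −1 1/3 = −2 1/3 stops.

2 1/3 stops darker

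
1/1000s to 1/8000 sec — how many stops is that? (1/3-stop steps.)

3 stops

1/1000 → 1/1250 → 1/1600 → 1/2000 → 1/2500 → 1/3200 → 1/4000 → 1/5000 → 1/6400 → 1/8000 — count the steps: 9 third-stops = 3 stops.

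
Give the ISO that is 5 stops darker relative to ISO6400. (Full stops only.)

ISO: 6400 → 3200 → 1600 → 800 → 400 → 200 — 5 stops dropped (darker).

ISO 200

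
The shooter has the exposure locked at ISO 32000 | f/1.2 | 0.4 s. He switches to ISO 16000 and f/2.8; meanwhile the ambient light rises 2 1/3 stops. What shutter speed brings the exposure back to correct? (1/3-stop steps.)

Scene light: 2 1/3 stops brighter.
ISO: 32000 → 25600 → 20000 → 16000 — 1 stop dropped (darker).
Aperture: f/1.2 → f/1.4 → f/1.6 → f/1.8 → f/2 → f/2.2 → f/2.5 → f/2.8 — 2 1/3 stops smaller aperture (darker).
Net so far: 1 stop darker. Shutter speed: 0.4 → 0.5 → 0.6 → 0.8.

0.8 s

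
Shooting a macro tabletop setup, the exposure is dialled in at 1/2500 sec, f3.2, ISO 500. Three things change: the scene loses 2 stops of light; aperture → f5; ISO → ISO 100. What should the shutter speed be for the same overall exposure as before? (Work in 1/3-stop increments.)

1/50s

Scene light: 2 stops darker.
Aperture: f/3.2 → f/3.5 → f/4 → f/4.5 → f/5 — 1 1/3 stops narrower (darker).
ISO: 500 → 400 → 320 → 250 → 200 → 160 → 125 → 100 — 2 1/3 stops dropped (darker).
Net so far: 5 2/3 stops darker. Shutter speed: 1/2500 → 1/2000 → 1/1600 → 1/1250 → 1/1000 → 1/800 → 1/640 → 1/500 → 1/400 → 1/320 → 1/250 → 1/200 → 1/160 → 1/125 → 1/100 → 1/80 → 1/60 → 1/50.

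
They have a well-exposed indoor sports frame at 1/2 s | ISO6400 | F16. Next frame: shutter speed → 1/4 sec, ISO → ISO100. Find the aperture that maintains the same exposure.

f/1.4

Shutter speed: 1/2 → 1/4 — 1 stop faster (darker).
ISO: 6400 → 3200 → 1600 → 800 → 400 → 200 → 100 — 6 stops dropped (darker).
Net change so far: 7 stops darker. Offset with the aperture: f/16 → f/11 → f/8 → f/5.6 → f/4 → f/2.8 → f/2 → f/1.4.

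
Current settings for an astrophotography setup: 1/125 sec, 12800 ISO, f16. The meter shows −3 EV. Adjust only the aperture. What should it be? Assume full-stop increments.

f/5.6

Underexposed by 3 stops → need 3 stops brighter.
Aperture: f/16 → f/11 → f/8 → f/5.6.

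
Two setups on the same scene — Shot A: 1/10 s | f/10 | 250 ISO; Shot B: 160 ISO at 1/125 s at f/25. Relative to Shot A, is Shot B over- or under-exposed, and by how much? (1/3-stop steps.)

7 stops darker

Aperture: f/10 → f/11 → f/13 → f/14 → f/16 → f/18 → f/20 → f/22 → f/25 — 2 2/3 stops narrower (darker).
Shutter speed: 1/10 → 1/13 → 1/15 → 1/20 → 1/25 → 1/30 → 1/40 → 1/50 → 1/60 → 1/80 → 1/100 → 1/125 — 3 2/3 stops shorter (darker).
ISO: 250 → 200 → 160 — 2/3 stop lower (darker).
Net: −2 2/3 −3 2/3 −2/3 = −7 stops.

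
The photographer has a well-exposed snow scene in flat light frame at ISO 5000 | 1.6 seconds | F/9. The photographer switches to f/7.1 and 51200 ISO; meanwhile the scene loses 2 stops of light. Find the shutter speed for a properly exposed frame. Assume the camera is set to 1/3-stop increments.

Scene light: 2 stops darker.
Aperture: f/9 → f/8 → f/7.1 — 2/3 stop wider (brighter).
ISO: 5000 → 6400 → 8000 → 10000 → 12800 → 16000 → 20000 → 25600 → 32000 → 40000 → 51200 — 3 1/3 stops higher (brighter).
Net so far: 2 stops brighter. Shutter speed: 1.6 → 1.3 → 1 → 0.8 → 0.6 → 0.5 → 0.4.

0.4 s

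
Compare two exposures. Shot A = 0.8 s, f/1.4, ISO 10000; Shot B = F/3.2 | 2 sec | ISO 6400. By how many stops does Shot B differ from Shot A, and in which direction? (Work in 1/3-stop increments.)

Aperture: f/1.4 → f/1.6 → f/1.8 → f/2 → f/2.2 → f/2.5 → f/2.8 → f/3.2 — 2 1/3 stops stopped down (darker).
Shutter speed: 0.8 → 1 → 1.3 → 1.6 → 2 — 1 1/3 stops slower (brighter).
ISO: 10000 → 8000 → 6400 — 2/3 stop dropped (darker).
Net: −2 1/3 +1 1/3 −2/3 = −1 2/3 stops.

1 2/3 stops darker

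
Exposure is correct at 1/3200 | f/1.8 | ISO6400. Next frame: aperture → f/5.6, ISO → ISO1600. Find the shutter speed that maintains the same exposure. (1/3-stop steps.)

1/80s

Aperture: f/1.8 → f/2 → f/2.2 → f/2.5 → f/2.8 → f/3.2 → f/3.5 → f/4 → f/4.5 → f/5 → f/5.6 — 3 1/3 stops stopped down (darker).
ISO: 6400 → 5000 → 4000 → 3200 → 2500 → 2000 → 1600 — 2 stops dropped (darker).
Net change so far: 5 1/3 stops darker. Offset with the shutter speed: 1/3200 → 1/2500 → 1/2000 → 1/1600 → 1/1250 → 1/1000 → 1/800 → 1/640 → 1/500 → 1/400 → 1/320 → 1/250 → 1/200 → 1/160 → 1/125 → 1/100 → 1/80.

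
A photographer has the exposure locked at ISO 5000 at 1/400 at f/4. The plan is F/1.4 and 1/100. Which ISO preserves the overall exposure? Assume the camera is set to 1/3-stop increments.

Aperture: f/4 → f/3.5 → f/3.2 → f/2.8 → f/2.5 → f/2.2 → f/2 → f/1.8 → f/1.6 → f/1.4 — 3 stops larger aperture (brighter).
Shutter speed: 1/400 → 1/320 → 1/250 → 1/200 → 1/160 → 1/125 → 1/100 — 2 stops longer (brighter).
Net change so far: 5 stops brighter. Offset with the ISO: 5000 → 4000 → 3200 → 2500 → 2000 → 1600 → 1250 → 1000 → 800 → 640 → 500 → 400 → 320 → 250 → 200 → 160.

ISO 160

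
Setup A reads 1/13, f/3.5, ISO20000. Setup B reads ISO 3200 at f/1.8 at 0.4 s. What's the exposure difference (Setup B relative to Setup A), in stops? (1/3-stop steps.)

1 2/3 stops brighter

Aperture: f/3.5 → f/3.2 → f/2.8 → f/2.5 → f/2.2 → f/2 → f/1.8 — 2 stops opened up (brighter).
Shutter speed: 1/13 → 1/10 → 1/8 → 1/6 → 1/5 → 1/4 → 0.3 → 0.4 — 2 1/3 stops slower (brighter).
ISO: 20000 → 16000 → 12800 → 10000 → 8000 → 6400 → 5000 → 4000 → 3200 — 2 2/3 stops lower (darker).
Net: +2 +2 1/3 −2 2/3 = +1 2/3 stops.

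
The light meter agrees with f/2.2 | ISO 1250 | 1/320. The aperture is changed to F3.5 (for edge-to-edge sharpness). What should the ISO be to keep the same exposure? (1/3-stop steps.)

Aperture: f/2.2 → f/2.5 → f/2.8 → f/3.2 → f/3.5 — 1 1/3 stops narrower (darker).
Need 1 1/3 stops brighter from the ISO: 1250 → 1600 → 2000 → 2500 → 3200.

ISO 3200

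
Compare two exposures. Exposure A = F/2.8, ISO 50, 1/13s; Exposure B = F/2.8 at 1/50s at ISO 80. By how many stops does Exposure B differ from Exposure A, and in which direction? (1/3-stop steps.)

Aperture: unchanged.
Shutter speed: 1/13 → 1/15 → 1/20 → 1/25 → 1/30 → 1/40 → 1/50 — 2 stops shorter (darker).
ISO: 50 → 64 → 80 — 2/3 stop raised (brighter).
Net: −2 +2/3 = −1 1/3 stops.

1 1/3 stops darker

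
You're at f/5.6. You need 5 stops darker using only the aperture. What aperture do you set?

Aperture: f/5.6 → f/8 → f/11 → f/16 → f/22 → f/32 — 5 stops narrower (darker).

f/32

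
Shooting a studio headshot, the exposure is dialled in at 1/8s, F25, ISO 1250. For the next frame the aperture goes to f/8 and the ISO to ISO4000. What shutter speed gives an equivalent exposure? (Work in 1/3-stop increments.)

1/250s

Aperture: f/25 → f/22 → f/20 → f/18 → f/16 → f/14 → f/13 → f/11 → f/10 → f/9 → f/8 — 3 1/3 stops larger aperture (brighter).
ISO: 1250 → 1600 → 2000 → 2500 → 3200 → 4000 — 1 2/3 stops higher (brighter).
Net change so far: 5 stops brighter. Offset with the shutter speed: 1/8 → 1/10 → 1/13 → 1/15 → 1/20 → 1/25 → 1/30 → 1/40 → 1/50 → 1/60 → 1/80 → 1/100 → 1/125 → 1/160 → 1/200 → 1/250.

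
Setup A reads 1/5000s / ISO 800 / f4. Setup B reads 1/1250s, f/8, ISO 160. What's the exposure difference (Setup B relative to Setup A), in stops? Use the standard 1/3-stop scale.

2 1/3 stops darker

Aperture: f/4 → f/4.5 → f/5 → f/5.6 → f/6.3 → f/7.1 → f/8 — 2 stops smaller aperture (darker).
Shutter speed: 1/5000 → 1/4000 → 1/3200 → 1/2500 → 1/2000 → 1/1600 → 1/1250 — 2 stops slower (brighter).
ISO: 800 → 640 → 500 → 400 → 320 → 250 → 200 → 160 — 2 1/3 stops dropped (darker).
Net: −2 +2 −2 1/3 = −2 1/3 stops.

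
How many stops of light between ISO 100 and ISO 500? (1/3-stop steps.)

2 1/3 stops

100 → 125 → 160 → 200 → 250 → 320 → 400 → 500 — count the steps: 7 third-stops = 2 1/3 stops.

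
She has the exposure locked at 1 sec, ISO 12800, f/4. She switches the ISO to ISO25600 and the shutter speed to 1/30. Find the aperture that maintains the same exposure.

f/1.0

ISO: 12800 → 25600 — 1 stop higher (brighter).
Shutter speed: 1 → 1/2 → 1/4 → 1/8 → 1/15 → 1/30 — 5 stops faster (darker).
Net change so far: 4 stops darker. Offset with the aperture: f/4 → f/2.8 → f/2 → f/1.4 → f/1.0.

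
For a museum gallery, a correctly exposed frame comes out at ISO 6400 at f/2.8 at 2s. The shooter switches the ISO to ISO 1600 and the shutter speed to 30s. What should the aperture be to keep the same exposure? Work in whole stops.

f/5.6

ISO: 6400 → 3200 → 1600 — 2 stops lower (darker).
Shutter speed: 2 → 4 → 8 → 15 → 30 — 4 stops longer (brighter).
Net change so far: 2 stops brighter. Offset with the aperture: f/2.8 → f/4 → f/5.6.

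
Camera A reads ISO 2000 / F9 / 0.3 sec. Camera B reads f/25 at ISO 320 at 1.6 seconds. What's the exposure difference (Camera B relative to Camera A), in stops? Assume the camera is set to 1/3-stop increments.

3 1/3 stops darker

Aperture: f/9 → f/10 → f/11 → f/13 → f/14 → f/16 → f/18 → f/20 → f/22 → f/25 — 3 stops narrower (darker).
Shutter speed: 0.3 → 0.4 → 0.5 → 0.6 → 0.8 → 1 → 1.3 → 1.6 — 2 1/3 stops slower (brighter).
ISO: 2000 → 1600 → 1250 → 1000 → 800 → 640 → 500 → 400 → 320 — 2 2/3 stops lower (darker).
Net: −3 +2 1/3 −2 2/3 = −3 1/3 stops.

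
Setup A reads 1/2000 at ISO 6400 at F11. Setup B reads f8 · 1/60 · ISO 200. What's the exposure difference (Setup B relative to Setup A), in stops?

1 stop brighter

Aperture: f/11 → f/8 — 1 stop wider (brighter).
Shutter speed: 1/2000 → 1/1000 → 1/500 → 1/250 → 1/125 → 1/60 — 5 stops slower (brighter).
ISO: 6400 → 3200 → 1600 → 800 → 400 → 200 — 5 stops dropped (darker).
Net: +1 +5 −5 = +1 stop.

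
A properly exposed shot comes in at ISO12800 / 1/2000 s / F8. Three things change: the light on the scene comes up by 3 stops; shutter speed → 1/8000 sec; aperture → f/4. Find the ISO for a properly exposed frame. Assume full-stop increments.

ISO 1600

Scene light: 3 stops brighter.
Shutter speed: 1/2000 → 1/4000 → 1/8000 — 2 stops faster (darker).
Aperture: f/8 → f/5.6 → f/4 — 2 stops larger aperture (brighter).
Net so far: 3 stops brighter. ISO: 12800 → 6400 → 3200 → 1600.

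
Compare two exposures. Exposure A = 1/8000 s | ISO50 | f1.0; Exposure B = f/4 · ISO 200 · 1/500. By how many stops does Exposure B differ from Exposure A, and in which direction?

2 stops brighter

Aperture: f/1.0 → f/1.4 → f/2 → f/2.8 → f/4 — 4 stops smaller aperture (darker).
Shutter speed: 1/8000 → 1/4000 → 1/2000 → 1/1000 → 1/500 — 4 stops slower (brighter).
ISO: 50 → 100 → 200 — 2 stops higher (brighter).
Net: −4 +4 +2 = +2 stops.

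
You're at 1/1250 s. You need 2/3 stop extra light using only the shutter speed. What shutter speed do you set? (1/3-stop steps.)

1/800s

Shutter speed: 1/1250 → 1/1000 → 1/800 — 2/3 stop slower (brighter).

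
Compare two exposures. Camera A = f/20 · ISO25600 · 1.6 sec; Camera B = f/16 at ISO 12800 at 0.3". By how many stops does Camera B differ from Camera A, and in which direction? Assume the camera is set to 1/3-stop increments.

2 2/3 stops darker

Aperture: f/20 → f/18 → f/16 — 2/3 stop larger aperture (brighter).
Shutter speed: 1.6 → 1.3 → 1 → 0.8 → 0.6 → 0.5 → 0.4 → 0.3 — 2 1/3 stops faster (darker).
ISO: 25600 → 20000 → 16000 → 12800 — 1 stop dropped (darker).
Net: +2/3 −2 1/3 −1 = −2 2/3 stops.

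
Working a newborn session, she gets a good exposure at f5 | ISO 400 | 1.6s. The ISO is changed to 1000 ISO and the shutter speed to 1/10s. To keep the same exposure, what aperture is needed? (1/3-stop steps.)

f/2

ISO: 400 → 500 → 640 → 800 → 1000 — 1 1/3 stops raised (brighter).
Shutter speed: 1.6 → 1.3 → 1 → 0.8 → 0.6 → 0.5 → 0.4 → 0.3 → 1/4 → 1/5 → 1/6 → 1/8 → 1/10 — 4 stops shorter (darker).
Net change so far: 2 2/3 stops darker. Offset with the aperture: f/5 → f/4.5 → f/4 → f/3.5 → f/3.2 → f/2.8 → f/2.5 → f/2.2 → f/2.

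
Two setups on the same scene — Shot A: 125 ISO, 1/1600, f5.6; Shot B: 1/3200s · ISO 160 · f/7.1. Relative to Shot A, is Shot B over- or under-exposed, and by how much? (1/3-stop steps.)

1 1/3 stops darker

Aperture: f/5.6 → f/6.3 → f/7.1 — 2/3 stop stopped down (darker).
Shutter speed: 1/1600 → 1/2000 → 1/2500 → 1/3200 — 1 stop faster (darker).
ISO: 125 → 160 — 1/3 stop higher (brighter).
Net: −2/3 −1 +1/3 = −1 1/3 stops.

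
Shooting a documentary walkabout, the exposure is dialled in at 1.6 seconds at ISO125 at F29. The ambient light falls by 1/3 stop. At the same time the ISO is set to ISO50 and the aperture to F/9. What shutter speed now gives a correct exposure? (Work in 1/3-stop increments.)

0.5 s

Scene light: 1/3 stop darker.
ISO: 125 → 100 → 80 → 64 → 50 — 1 1/3 stops lower (darker).
Aperture: f/29 → f/25 → f/22 → f/20 → f/18 → f/16 → f/14 → f/13 → f/11 → f/10 → f/9 — 3 1/3 stops wider (brighter).
Net so far: 1 2/3 stops brighter. Shutter speed: 1.6 → 1.3 → 1 → 0.8 → 0.6 → 0.5.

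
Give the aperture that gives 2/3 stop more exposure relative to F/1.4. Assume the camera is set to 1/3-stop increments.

Aperture: f/1.4 → f/1.2 → f/1.1 — 2/3 stop larger aperture (brighter).

f/1.1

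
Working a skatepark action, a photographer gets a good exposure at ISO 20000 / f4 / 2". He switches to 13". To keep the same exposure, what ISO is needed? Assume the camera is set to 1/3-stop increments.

ISO 3200

Shutter speed: 2 → 2.5 → 3.2 → 4 → 5 → 6 → 8 → 10 → 13 — 2 2/3 stops longer (brighter).
Need 2 2/3 stops darker from the ISO: 20000 → 16000 → 12800 → 10000 → 8000 → 6400 → 5000 → 4000 → 3200.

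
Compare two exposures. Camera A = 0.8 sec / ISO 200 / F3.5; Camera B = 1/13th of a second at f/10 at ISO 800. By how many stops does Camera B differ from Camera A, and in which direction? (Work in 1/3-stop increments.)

4 1/3 stops darker

Aperture: f/3.5 → f/4 → f/4.5 → f/5 → f/5.6 → f/6.3 → f/7.1 → f/8 → f/9 → f/10 — 3 stops stopped down (darker).
Shutter speed: 0.8 → 0.6 → 0.5 → 0.4 → 0.3 → 1/4 → 1/5 → 1/6 → 1/8 → 1/10 → 1/13 — 3 1/3 stops faster (darker).
ISO: 200 → 250 → 320 → 400 → 500 → 640 → 800 — 2 stops higher (brighter).
Net: −3 −3 1/3 +2 = −4 1/3 stops.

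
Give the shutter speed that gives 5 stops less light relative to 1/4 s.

Shutter speed: 1/4 → 1/8 → 1/15 → 1/30 → 1/60 → 1/125 — 5 stops shorter (darker).

1/125s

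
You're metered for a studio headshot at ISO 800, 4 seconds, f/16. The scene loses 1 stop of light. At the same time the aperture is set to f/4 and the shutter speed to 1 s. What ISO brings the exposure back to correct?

Scene light: 1 stop darker.
Aperture: f/16 → f/11 → f/8 → f/5.6 → f/4 — 4 stops opened up (brighter).
Shutter speed: 4 → 2 → 1 — 2 stops shorter (darker).
Net so far: 1 stop brighter. ISO: 800 → 400.

ISO 400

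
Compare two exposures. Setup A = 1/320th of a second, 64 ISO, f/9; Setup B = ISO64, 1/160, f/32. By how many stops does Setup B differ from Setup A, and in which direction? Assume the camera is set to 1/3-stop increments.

Aperture: f/9 → f/10 → f/11 → f/13 → f/14 → f/16 → f/18 → f/20 → f/22 → f/25 → f/29 → f/32 — 3 2/3 stops narrower (darker).
Shutter speed: 1/320 → 1/250 → 1/200 → 1/160 — 1 stop longer (brighter).
ISO: unchanged.
Net: −3 2/3 +1 = −2 2/3 stops.

2 2/3 stops darker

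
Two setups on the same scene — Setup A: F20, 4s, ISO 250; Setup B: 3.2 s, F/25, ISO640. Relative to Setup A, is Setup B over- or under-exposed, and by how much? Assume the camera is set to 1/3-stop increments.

1/3 stop brighter

Aperture: f/20 → f/22 → f/25 — 2/3 stop smaller aperture (darker).
Shutter speed: 4 → 3.2 — 1/3 stop shorter (darker).
ISO: 250 → 320 → 400 → 500 → 640 — 1 1/3 stops raised (brighter).
Net: −2/3 −1/3 +1 1/3 = +1/3 stops.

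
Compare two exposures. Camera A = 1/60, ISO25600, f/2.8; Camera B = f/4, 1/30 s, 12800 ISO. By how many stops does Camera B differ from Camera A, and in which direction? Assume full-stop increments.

1 stop darker

Aperture: f/2.8 → f/4 — 1 stop narrower (darker).
Shutter speed: 1/60 → 1/30 — 1 stop slower (brighter).
ISO: 25600 → 12800 — 1 stop lower (darker).
Net: −1 +1 −1 = −1 stop.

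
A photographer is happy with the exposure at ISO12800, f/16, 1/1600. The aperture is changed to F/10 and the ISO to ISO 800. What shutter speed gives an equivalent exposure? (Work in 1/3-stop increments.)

1/250s

Aperture: f/16 → f/14 → f/13 → f/11 → f/10 — 1 1/3 stops larger aperture (brighter).
ISO: 12800 → 10000 → 8000 → 6400 → 5000 → 4000 → 3200 → 2500 → 2000 → 1600 → 1250 → 1000 → 800 — 4 stops lower (darker).
Net change so far: 2 2/3 stops darker. Offset with the shutter speed: 1/1600 → 1/1250 → 1/1000 → 1/800 → 1/640 → 1/500 → 1/400 → 1/320 → 1/250.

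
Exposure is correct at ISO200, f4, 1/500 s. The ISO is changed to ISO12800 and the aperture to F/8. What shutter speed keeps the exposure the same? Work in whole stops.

ISO: 200 → 400 → 800 → 1600 → 3200 → 6400 → 12800 — 6 stops raised (brighter).
Aperture: f/4 → f/5.6 → f/8 — 2 stops stopped down (darker).
Net change so far: 4 stops brighter. Offset with the shutter speed: 1/500 → 1/1000 → 1/2000 → 1/4000 → 1/8000.

1/8000s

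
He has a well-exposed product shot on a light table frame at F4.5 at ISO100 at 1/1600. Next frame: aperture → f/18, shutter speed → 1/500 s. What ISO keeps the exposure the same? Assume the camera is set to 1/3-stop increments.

Aperture: f/4.5 → f/5 → f/5.6 → f/6.3 → f/7.1 → f/8 → f/9 → f/10 → f/11 → f/13 → f/14 → f/16 → f/18 — 4 stops smaller aperture (darker).
Shutter speed: 1/1600 → 1/1250 → 1/1000 → 1/800 → 1/640 → 1/500 — 1 2/3 stops longer (brighter).
Net change so far: 2 1/3 stops darker. Offset with the ISO: 100 → 125 → 160 → 200 → 250 → 320 → 400 → 500.

ISO 500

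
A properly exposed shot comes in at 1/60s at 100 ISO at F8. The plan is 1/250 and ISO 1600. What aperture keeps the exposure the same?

f/16

Shutter speed: 1/60 → 1/125 → 1/250 — 2 stops shorter (darker).
ISO: 100 → 200 → 400 → 800 → 1600 — 4 stops raised (brighter).
Net change so far: 2 stops brighter. Offset with the aperture: f/8 → f/11 → f/16.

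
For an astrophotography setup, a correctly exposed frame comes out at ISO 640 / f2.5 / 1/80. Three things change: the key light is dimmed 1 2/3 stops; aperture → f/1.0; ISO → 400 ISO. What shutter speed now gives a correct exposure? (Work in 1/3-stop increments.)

1/100s

Scene light: 1 2/3 stops darker.
Aperture: f/2.5 → f/2.2 → f/2 → f/1.8 → f/1.6 → f/1.4 → f/1.2 → f/1.1 → f/1.0 — 2 2/3 stops larger aperture (brighter).
ISO: 640 → 500 → 400 — 2/3 stop dropped (darker).
Net so far: 1/3 stop brighter. Shutter speed: 1/80 → 1/100.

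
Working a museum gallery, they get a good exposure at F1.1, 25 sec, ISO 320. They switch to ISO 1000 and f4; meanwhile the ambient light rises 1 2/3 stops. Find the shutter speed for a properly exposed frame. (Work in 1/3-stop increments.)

30 s

Scene light: 1 2/3 stops brighter.
ISO: 320 → 400 → 500 → 640 → 800 → 1000 — 1 2/3 stops raised (brighter).
Aperture: f/1.1 → f/1.2 → f/1.4 → f/1.6 → f/1.8 → f/2 → f/2.2 → f/2.5 → f/2.8 → f/3.2 → f/3.5 → f/4 — 3 2/3 stops stopped down (darker).
Net so far: 1/3 stop darker. Shutter speed: 25 → 30.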